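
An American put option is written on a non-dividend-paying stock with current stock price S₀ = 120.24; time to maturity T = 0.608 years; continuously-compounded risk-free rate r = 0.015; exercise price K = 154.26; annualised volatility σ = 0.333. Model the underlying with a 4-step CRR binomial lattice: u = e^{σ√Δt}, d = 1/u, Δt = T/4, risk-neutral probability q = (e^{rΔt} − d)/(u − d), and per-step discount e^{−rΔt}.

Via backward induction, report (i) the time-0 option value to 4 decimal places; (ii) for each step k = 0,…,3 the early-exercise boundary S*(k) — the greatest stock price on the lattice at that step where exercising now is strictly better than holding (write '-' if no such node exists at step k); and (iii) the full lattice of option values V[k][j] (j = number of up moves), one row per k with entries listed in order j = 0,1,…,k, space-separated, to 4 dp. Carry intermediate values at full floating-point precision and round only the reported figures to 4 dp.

Δt=0.15200, u=1.13863, d=0.87825, q=0.47635, disc=e^(-rΔt)=0.99772
k=4 terminal: V=max(K-S,0) → 82.7255 61.5167 34.0200 0.0000 0.0000
k=3: j=0 S=81.4515 intr=72.8085 cont=72.4572 V=72.8085[EX]; j=1 S=105.6004 intr=48.6596 cont=48.3083 V=48.6596[EX]; j=2 S=136.9091 intr=17.3509 cont=17.7738 V=17.7738[hold]; j=3 S=177.5002 intr=0.0000 cont=0.0000 V=0.0000[hold]  S*(3)=105.6004
k=2: j=0 S=92.7433 intr=61.5167 cont=61.1654 V=61.5167[EX]; j=1 S=120.2400 intr=34.0200 cont=33.8697 V=34.0200[EX]; j=2 S=155.8890 intr=0.0000 cont=9.2860 V=9.2860[hold]  S*(2)=120.2400
k=1: j=0 S=105.6004 intr=48.6596 cont=48.3083 V=48.6596[EX]; j=1 S=136.9091 intr=17.3509 cont=22.1872 V=22.1872[hold]  S*(1)=105.6004
k=0: j=0 S=120.2400 intr=34.0200 cont=35.9672 V=35.9672[hold]  S*(0)=-

price = 35.9672
boundary = - 105.6004 120.2400 105.6004
tree:
35.9672
48.6596 22.1872
61.5167 34.0200 9.2860
72.8085 48.6596 17.7738 0.0000
82.7255 61.5167 34.0200 0.0000 0.0000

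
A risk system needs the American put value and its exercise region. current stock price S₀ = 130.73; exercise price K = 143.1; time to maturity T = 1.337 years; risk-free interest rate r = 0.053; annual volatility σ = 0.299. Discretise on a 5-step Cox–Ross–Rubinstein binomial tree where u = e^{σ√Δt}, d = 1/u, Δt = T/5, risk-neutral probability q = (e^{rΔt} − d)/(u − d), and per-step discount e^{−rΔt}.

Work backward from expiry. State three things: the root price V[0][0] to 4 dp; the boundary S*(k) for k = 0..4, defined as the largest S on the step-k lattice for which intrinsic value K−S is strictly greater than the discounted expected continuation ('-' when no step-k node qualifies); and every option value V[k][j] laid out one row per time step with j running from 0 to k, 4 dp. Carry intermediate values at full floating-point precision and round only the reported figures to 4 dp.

price = 21.1335
boundary = - - 95.9574 112.0023 95.9574
tree:
21.1335
32.2870 10.8996
47.1426 18.7728 3.5625
60.8890 31.0977 7.3352 0.0000
72.6662 47.1426 15.1033 0.0000 0.0000
82.7562 60.8890 31.0977 0.0000 0.0000 0.0000

params: Δt=0.26740 u=1.16721 d=0.85674 q=0.50740 e^(-rΔt)=0.98593
t_5 payoffs: 82.7562 60.8890 31.0977 0.0000 0.0000 0.0000
t_4: node(4,0) S=70.4338 payoff=72.6662 vs cont=70.6524 → 72.6662 [stop]  node(4,1) S=95.9574 payoff=47.1426 vs cont=45.1289 → 47.1426 [stop]  node(4,2) S=130.7300 payoff=12.3700 vs cont=15.1033 → 15.1033 [wait]  node(4,3) S=178.1034 payoff=0.0000 vs cont=0.0000 → 0.0000 [wait]  node(4,4) S=242.6438 payoff=0.0000 vs cont=0.0000 → 0.0000 [wait]  ⇒ S*(4)=95.9574
t_3: node(3,0) S=82.2110 payoff=60.8890 vs cont=58.8753 → 60.8890 [stop]  node(3,1) S=112.0023 payoff=31.0977 vs cont=30.4513 → 31.0977 [stop]  node(3,2) S=152.5892 payoff=0.0000 vs cont=7.3352 → 7.3352 [wait]  node(3,3) S=207.8838 payoff=0.0000 vs cont=0.0000 → 0.0000 [wait]  ⇒ S*(3)=112.0023
t_2: node(2,0) S=95.9574 payoff=47.1426 vs cont=45.1289 → 47.1426 [stop]  node(2,1) S=130.7300 payoff=12.3700 vs cont=18.7728 → 18.7728 [wait]  node(2,2) S=178.1034 payoff=0.0000 vs cont=3.5625 → 3.5625 [wait]  ⇒ S*(2)=95.9574
t_1: node(1,0) S=112.0023 payoff=31.0977 vs cont=32.2870 → 32.2870 [wait]  node(1,1) S=152.5892 payoff=0.0000 vs cont=10.8996 → 10.8996 [wait]  ⇒ S*(1)=-
t_0: node(0,0) S=130.7300 payoff=12.3700 vs cont=21.1335 → 21.1335 [wait]  ⇒ S*(0)=-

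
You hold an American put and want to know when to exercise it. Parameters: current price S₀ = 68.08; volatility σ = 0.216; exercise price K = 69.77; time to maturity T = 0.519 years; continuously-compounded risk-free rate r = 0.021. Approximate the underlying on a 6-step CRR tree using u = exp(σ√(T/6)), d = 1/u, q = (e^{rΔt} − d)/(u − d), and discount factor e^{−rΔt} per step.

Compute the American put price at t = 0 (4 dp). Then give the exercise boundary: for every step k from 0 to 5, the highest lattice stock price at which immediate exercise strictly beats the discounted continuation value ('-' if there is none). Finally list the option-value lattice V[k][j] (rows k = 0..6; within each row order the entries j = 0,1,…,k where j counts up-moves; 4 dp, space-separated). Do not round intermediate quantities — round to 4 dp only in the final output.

params: Δt=0.08650 u=1.06559 d=0.93845 q=0.49842 e^(-rΔt)=0.99819
t_6 payoffs: 23.2669 16.9667 9.8130 1.6900 0.0000 0.0000 0.0000
t_5: node(5,0) S=49.5532 payoff=20.2168 vs cont=20.0902 → 20.2168 [stop]  node(5,1) S=56.2666 payoff=13.5034 vs cont=13.3768 → 13.5034 [stop]  node(5,2) S=63.8896 payoff=5.8804 vs cont=5.7538 → 5.8804 [stop]  node(5,3) S=72.5453 payoff=0.0000 vs cont=0.8461 → 0.8461 [wait]  node(5,4) S=82.3737 payoff=0.0000 vs cont=0.0000 → 0.0000 [wait]  node(5,5) S=93.5336 payoff=0.0000 vs cont=0.0000 → 0.0000 [wait]  ⇒ S*(5)=63.8896
t_4: node(4,0) S=52.8033 payoff=16.9667 vs cont=16.8401 → 16.9667 [stop]  node(4,1) S=59.9570 payoff=9.8130 vs cont=9.6863 → 9.8130 [stop]  node(4,2) S=68.0800 payoff=1.6900 vs cont=3.3651 → 3.3651 [wait]  node(4,3) S=77.3034 payoff=0.0000 vs cont=0.4236 → 0.4236 [wait]  node(4,4) S=87.7765 payoff=0.0000 vs cont=0.0000 → 0.0000 [wait]  ⇒ S*(4)=59.9570
t_3: node(3,0) S=56.2666 payoff=13.5034 vs cont=13.3768 → 13.5034 [stop]  node(3,1) S=63.8896 payoff=5.8804 vs cont=6.5872 → 6.5872 [wait]  node(3,2) S=72.5453 payoff=0.0000 vs cont=1.8956 → 1.8956 [wait]  node(3,3) S=82.3737 payoff=0.0000 vs cont=0.2121 → 0.2121 [wait]  ⇒ S*(3)=56.2666
t_2: node(2,0) S=59.9570 payoff=9.8130 vs cont=10.0380 → 10.0380 [wait]  node(2,1) S=68.0800 payoff=1.6900 vs cont=4.2411 → 4.2411 [wait]  node(2,2) S=77.3034 payoff=0.0000 vs cont=1.0546 → 1.0546 [wait]  ⇒ S*(2)=-
t_1: node(1,0) S=63.8896 payoff=5.8804 vs cont=7.1357 → 7.1357 [wait]  node(1,1) S=72.5453 payoff=0.0000 vs cont=2.6480 → 2.6480 [wait]  ⇒ S*(1)=-
t_0: node(0,0) S=68.0800 payoff=1.6900 vs cont=4.8900 → 4.8900 [wait]  ⇒ S*(0)=-

price = 4.8900
boundary = - - - 56.2666 59.9570 63.8896
tree:
4.8900
7.1357 2.6480
10.0380 4.2411 1.0546
13.5034 6.5872 1.8956 0.2121
16.9667 9.8130 3.3651 0.4236 0.0000
20.2168 13.5034 5.8804 0.8461 0.0000 0.0000
23.2669 16.9667 9.8130 1.6900 0.0000 0.0000 0.0000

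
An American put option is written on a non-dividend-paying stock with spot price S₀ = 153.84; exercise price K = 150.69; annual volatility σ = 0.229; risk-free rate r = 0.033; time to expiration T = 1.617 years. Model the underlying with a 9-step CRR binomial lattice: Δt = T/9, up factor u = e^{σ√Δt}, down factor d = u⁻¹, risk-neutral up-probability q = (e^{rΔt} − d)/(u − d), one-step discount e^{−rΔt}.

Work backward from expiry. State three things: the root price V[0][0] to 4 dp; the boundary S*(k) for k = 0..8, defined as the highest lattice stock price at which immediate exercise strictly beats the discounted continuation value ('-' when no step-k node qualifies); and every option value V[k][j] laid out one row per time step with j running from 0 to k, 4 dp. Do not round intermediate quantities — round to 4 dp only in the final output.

Δt=0.17967, u=1.10193, d=0.90750, q=0.50634, disc=e^(-rΔt)=0.99409
k=9 terminal: V=max(K-S,0) → 86.4700 72.7104 56.0026 35.7151 11.0809 0.0000 0.0000 0.0000 0.0000 0.0000
k=8: j=0 S=70.7662 intr=79.9238 cont=79.0330 V=79.9238[EX]; j=1 S=85.9284 intr=64.7616 cont=63.8708 V=64.7616[EX]; j=2 S=104.3392 intr=46.3508 cont=45.4600 V=46.3508[EX]; j=3 S=126.6947 intr=23.9953 cont=23.1045 V=23.9953[EX]; j=4 S=153.8400 intr=0.0000 cont=5.4379 V=5.4379[hold]; j=5 S=186.8014 intr=0.0000 cont=0.0000 V=0.0000[hold]; j=6 S=226.8250 intr=0.0000 cont=0.0000 V=0.0000[hold]; j=7 S=275.4241 intr=0.0000 cont=0.0000 V=0.0000[hold]; j=8 S=334.4358 intr=0.0000 cont=0.0000 V=0.0000[hold]  S*(8)=126.6947
k=7: j=0 S=77.9796 intr=72.7104 cont=71.8196 V=72.7104[EX]; j=1 S=94.6874 intr=56.0026 cont=55.1118 V=56.0026[EX]; j=2 S=114.9749 intr=35.7151 cont=34.8243 V=35.7151[EX]; j=3 S=139.6091 intr=11.0809 cont=14.5127 V=14.5127[hold]; j=4 S=169.5215 intr=0.0000 cont=2.6686 V=2.6686[hold]; j=5 S=205.8427 intr=0.0000 cont=0.0000 V=0.0000[hold]; j=6 S=249.9461 intr=0.0000 cont=0.0000 V=0.0000[hold]; j=7 S=303.4990 intr=0.0000 cont=0.0000 V=0.0000[hold]  S*(7)=114.9749
k=6: j=0 S=85.9284 intr=64.7616 cont=63.8708 V=64.7616[EX]; j=1 S=104.3392 intr=46.3508 cont=45.4600 V=46.3508[EX]; j=2 S=126.6947 intr=23.9953 cont=24.8319 V=24.8319[hold]; j=3 S=153.8400 intr=0.0000 cont=8.4653 V=8.4653[hold]; j=4 S=186.8014 intr=0.0000 cont=1.3096 V=1.3096[hold]; j=5 S=226.8250 intr=0.0000 cont=0.0000 V=0.0000[hold]; j=6 S=275.4241 intr=0.0000 cont=0.0000 V=0.0000[hold]  S*(6)=104.3392
k=5: j=0 S=94.6874 intr=56.0026 cont=55.1118 V=56.0026[EX]; j=1 S=114.9749 intr=35.7151 cont=35.2454 V=35.7151[EX]; j=2 S=139.6091 intr=11.0809 cont=16.4471 V=16.4471[hold]; j=3 S=169.5215 intr=0.0000 cont=4.8135 V=4.8135[hold]; j=4 S=205.8427 intr=0.0000 cont=0.6427 V=0.6427[hold]; j=5 S=249.9461 intr=0.0000 cont=0.0000 V=0.0000[hold]  S*(5)=114.9749
k=4: j=0 S=104.3392 intr=46.3508 cont=45.4600 V=46.3508[EX]; j=1 S=126.6947 intr=23.9953 cont=25.8056 V=25.8056[hold]; j=2 S=153.8400 intr=0.0000 cont=10.4942 V=10.4942[hold]; j=3 S=186.8014 intr=0.0000 cont=2.6857 V=2.6857[hold]; j=4 S=226.8250 intr=0.0000 cont=0.3154 V=0.3154[hold]  S*(4)=104.3392
k=3: j=0 S=114.9749 intr=35.7151 cont=35.7355 V=35.7355[hold]; j=1 S=139.6091 intr=11.0809 cont=17.9461 V=17.9461[hold]; j=2 S=169.5215 intr=0.0000 cont=6.5018 V=6.5018[hold]; j=3 S=205.8427 intr=0.0000 cont=1.4767 V=1.4767[hold]  S*(3)=-
k=2: j=0 S=126.6947 intr=23.9953 cont=26.5701 V=26.5701[hold]; j=1 S=153.8400 intr=0.0000 cont=12.0796 V=12.0796[hold]; j=2 S=186.8014 intr=0.0000 cont=3.9340 V=3.9340[hold]  S*(2)=-
k=1: j=0 S=139.6091 intr=11.0809 cont=19.1194 V=19.1194[hold]; j=1 S=169.5215 intr=0.0000 cont=7.9082 V=7.9082[hold]  S*(1)=-
k=0: j=0 S=153.8400 intr=0.0000 cont=13.3633 V=13.3633[hold]  S*(0)=-

price = 13.3633
boundary = - - - - 104.3392 114.9749 104.3392 114.9749 126.6947
tree:
13.3633
19.1194 7.9082
26.5701 12.0796 3.9340
35.7355 17.9461 6.5018 1.4767
46.3508 25.8056 10.4942 2.6857 0.3154
56.0026 35.7151 16.4471 4.8135 0.6427 0.0000
64.7616 46.3508 24.8319 8.4653 1.3096 0.0000 0.0000
72.7104 56.0026 35.7151 14.5127 2.6686 0.0000 0.0000 0.0000
79.9238 64.7616 46.3508 23.9953 5.4379 0.0000 0.0000 0.0000 0.0000
86.4700 72.7104 56.0026 35.7151 11.0809 0.0000 0.0000 0.0000 0.0000 0.0000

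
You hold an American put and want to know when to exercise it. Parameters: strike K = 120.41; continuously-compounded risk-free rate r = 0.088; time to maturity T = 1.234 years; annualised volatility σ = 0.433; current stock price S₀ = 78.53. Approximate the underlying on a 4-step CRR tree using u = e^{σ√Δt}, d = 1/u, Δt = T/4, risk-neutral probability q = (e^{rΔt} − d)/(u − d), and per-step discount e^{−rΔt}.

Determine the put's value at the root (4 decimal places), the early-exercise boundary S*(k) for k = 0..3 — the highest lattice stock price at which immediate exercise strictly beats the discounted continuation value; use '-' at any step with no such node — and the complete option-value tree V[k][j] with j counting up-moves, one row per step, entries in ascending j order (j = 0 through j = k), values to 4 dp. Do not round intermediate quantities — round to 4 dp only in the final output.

Δt=0.30850  u=1.27189  d=0.78623  q=0.49683  discount=0.97322
step 4 (expiry): payoffs max(K−S,0) = 90.4015 71.8655 41.8800 0.0000 0.0000
step 3: (k=3,j=0): S=38.1673, (K−S)⁺=82.2427, hold=79.0177 ⇒ V=82.2427 exercise | (k=3,j=1): S=61.7430, (K−S)⁺=58.6670, hold=55.4421 ⇒ V=58.6670 exercise | (k=3,j=2): S=99.8811, (K−S)⁺=20.5289, hold=20.5084 ⇒ V=20.5289 exercise | (k=3,j=3): S=161.5769, (K−S)⁺=0.0000, hold=0.0000 ⇒ V=0.0000 continue  boundary S*=99.8811
step 2: (k=2,j=0): S=48.5445, (K−S)⁺=71.8655, hold=68.6406 ⇒ V=71.8655 exercise | (k=2,j=1): S=78.5300, (K−S)⁺=41.8800, hold=38.6551 ⇒ V=41.8800 exercise | (k=2,j=2): S=127.0374, (K−S)⁺=0.0000, hold=10.0529 ⇒ V=10.0529 continue  boundary S*=78.5300
step 1: (k=1,j=0): S=61.7430, (K−S)⁺=58.6670, hold=55.4421 ⇒ V=58.6670 exercise | (k=1,j=1): S=99.8811, (K−S)⁺=20.5289, hold=25.3692 ⇒ V=25.3692 continue  boundary S*=61.7430
step 0: (k=0,j=0): S=78.5300, (K−S)⁺=41.8800, hold=40.9955 ⇒ V=41.8800 exercise  boundary S*=78.5300

price = 41.8800
boundary = 78.5300 61.7430 78.5300 99.8811
tree:
41.8800
58.6670 25.3692
71.8655 41.8800 10.0529
82.2427 58.6670 20.5289 0.0000
90.4015 71.8655 41.8800 0.0000 0.0000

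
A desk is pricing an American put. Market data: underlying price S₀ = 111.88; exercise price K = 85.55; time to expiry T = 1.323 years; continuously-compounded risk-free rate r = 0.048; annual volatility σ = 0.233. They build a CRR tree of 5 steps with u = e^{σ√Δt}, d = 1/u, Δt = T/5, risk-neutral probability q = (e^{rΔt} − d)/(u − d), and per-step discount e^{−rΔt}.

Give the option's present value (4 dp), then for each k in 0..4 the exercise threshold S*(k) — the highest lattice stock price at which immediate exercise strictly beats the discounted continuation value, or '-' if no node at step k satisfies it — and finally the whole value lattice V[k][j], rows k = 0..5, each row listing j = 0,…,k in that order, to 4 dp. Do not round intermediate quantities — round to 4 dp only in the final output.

params: Δt=0.26460 u=1.12733 d=0.88705 q=0.52327 e^(-rΔt)=0.98738
t_5 payoffs: 24.1040 7.4597 0.0000 0.0000 0.0000 0.0000
t_4: node(4,0) S=69.2701 payoff=16.2799 vs cont=15.2003 → 16.2799 [stop]  node(4,1) S=88.0337 payoff=0.0000 vs cont=3.5114 → 3.5114 [wait]  node(4,2) S=111.8800 payoff=0.0000 vs cont=0.0000 → 0.0000 [wait]  node(4,3) S=142.1857 payoff=0.0000 vs cont=0.0000 → 0.0000 [wait]  node(4,4) S=180.7005 payoff=0.0000 vs cont=0.0000 → 0.0000 [wait]  ⇒ S*(4)=69.2701
t_3: node(3,0) S=78.0903 payoff=7.4597 vs cont=9.4774 → 9.4774 [wait]  node(3,1) S=99.2432 payoff=0.0000 vs cont=1.6529 → 1.6529 [wait]  node(3,2) S=126.1259 payoff=0.0000 vs cont=0.0000 → 0.0000 [wait]  node(3,3) S=160.2904 payoff=0.0000 vs cont=0.0000 → 0.0000 [wait]  ⇒ S*(3)=-
t_2: node(2,0) S=88.0337 payoff=0.0000 vs cont=5.3152 → 5.3152 [wait]  node(2,1) S=111.8800 payoff=0.0000 vs cont=0.7780 → 0.7780 [wait]  node(2,2) S=142.1857 payoff=0.0000 vs cont=0.0000 → 0.0000 [wait]  ⇒ S*(2)=-
t_1: node(1,0) S=99.2432 payoff=0.0000 vs cont=2.9039 → 2.9039 [wait]  node(1,1) S=126.1259 payoff=0.0000 vs cont=0.3662 → 0.3662 [wait]  ⇒ S*(1)=-
t_0: node(0,0) S=111.8800 payoff=0.0000 vs cont=1.5561 → 1.5561 [wait]  ⇒ S*(0)=-

price = 1.5561
boundary = - - - - 69.2701
tree:
1.5561
2.9039 0.3662
5.3152 0.7780 0.0000
9.4774 1.6529 0.0000 0.0000
16.2799 3.5114 0.0000 0.0000 0.0000
24.1040 7.4597 0.0000 0.0000 0.0000 0.0000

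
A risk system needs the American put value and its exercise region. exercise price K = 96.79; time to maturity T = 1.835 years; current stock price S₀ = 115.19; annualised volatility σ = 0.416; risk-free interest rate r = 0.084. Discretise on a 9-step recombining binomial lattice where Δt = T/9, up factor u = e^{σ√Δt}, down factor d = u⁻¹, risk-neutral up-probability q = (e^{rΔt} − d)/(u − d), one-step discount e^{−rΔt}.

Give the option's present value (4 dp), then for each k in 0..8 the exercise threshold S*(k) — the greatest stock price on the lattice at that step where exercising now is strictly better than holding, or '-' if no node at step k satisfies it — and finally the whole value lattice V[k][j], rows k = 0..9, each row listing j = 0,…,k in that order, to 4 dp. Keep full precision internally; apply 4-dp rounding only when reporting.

price = 10.2432
boundary = - - - - 54.3378 65.5662 54.3378 65.5662 79.1149
tree:
10.2432
15.3228 5.4957
22.2802 8.8651 2.3016
31.3450 13.9464 4.0680 0.6070
42.4522 21.2736 7.0695 1.1940 0.0385
51.7578 31.2238 12.0157 2.3461 0.0781 0.0000
59.4697 42.4522 19.8080 4.6047 0.1586 0.0000 0.0000
65.8609 51.7578 31.2238 9.0273 0.3219 0.0000 0.0000 0.0000
71.1576 59.4697 42.4522 17.6751 0.6535 0.0000 0.0000 0.0000 0.0000
75.5473 65.8609 51.7578 31.2238 1.3267 0.0000 0.0000 0.0000 0.0000 0.0000

Δt=0.20389, u=1.20664, d=0.82875, q=0.49889, disc=e^(-rΔt)=0.98302
k=9 terminal: V=max(K-S,0) → 75.5473 65.8609 51.7578 31.2238 1.3267 0.0000 0.0000 0.0000 0.0000 0.0000
k=8: j=0 S=25.6324 intr=71.1576 cont=69.5141 V=71.1576[EX]; j=1 S=37.3203 intr=59.4697 cont=57.8261 V=59.4697[EX]; j=2 S=54.3378 intr=42.4522 cont=40.8087 V=42.4522[EX]; j=3 S=79.1149 intr=17.6751 cont=16.0315 V=17.6751[EX]; j=4 S=115.1900 intr=0.0000 cont=0.6535 V=0.6535[hold]; j=5 S=167.7148 intr=0.0000 cont=0.0000 V=0.0000[hold]; j=6 S=244.1900 intr=0.0000 cont=0.0000 V=0.0000[hold]; j=7 S=355.5366 intr=0.0000 cont=0.0000 V=0.0000[hold]; j=8 S=517.6555 intr=0.0000 cont=0.0000 V=0.0000[hold]  S*(8)=79.1149
k=7: j=0 S=30.9291 intr=65.8609 cont=64.2173 V=65.8609[EX]; j=1 S=45.0322 intr=51.7578 cont=50.1142 V=51.7578[EX]; j=2 S=65.5662 intr=31.2238 cont=29.5802 V=31.2238[EX]; j=3 S=95.4633 intr=1.3267 cont=9.0273 V=9.0273[hold]; j=4 S=138.9930 intr=0.0000 cont=0.3219 V=0.3219[hold]; j=5 S=202.3716 intr=0.0000 cont=0.0000 V=0.0000[hold]; j=6 S=294.6497 intr=0.0000 cont=0.0000 V=0.0000[hold]; j=7 S=429.0052 intr=0.0000 cont=0.0000 V=0.0000[hold]  S*(7)=65.5662
k=6: j=0 S=37.3203 intr=59.4697 cont=57.8261 V=59.4697[EX]; j=1 S=54.3378 intr=42.4522 cont=40.8087 V=42.4522[EX]; j=2 S=79.1149 intr=17.6751 cont=19.8080 V=19.8080[hold]; j=3 S=115.1900 intr=0.0000 cont=4.6047 V=4.6047[hold]; j=4 S=167.7148 intr=0.0000 cont=0.1586 V=0.1586[hold]; j=5 S=244.1900 intr=0.0000 cont=0.0000 V=0.0000[hold]; j=6 S=355.5366 intr=0.0000 cont=0.0000 V=0.0000[hold]  S*(6)=54.3378
k=5: j=0 S=45.0322 intr=51.7578 cont=50.1142 V=51.7578[EX]; j=1 S=65.5662 intr=31.2238 cont=30.6263 V=31.2238[EX]; j=2 S=95.4633 intr=1.3267 cont=12.0157 V=12.0157[hold]; j=3 S=138.9930 intr=0.0000 cont=2.3461 V=2.3461[hold]; j=4 S=202.3716 intr=0.0000 cont=0.0781 V=0.0781[hold]; j=5 S=294.6497 intr=0.0000 cont=0.0000 V=0.0000[hold]  S*(5)=65.5662
k=4: j=0 S=54.3378 intr=42.4522 cont=40.8087 V=42.4522[EX]; j=1 S=79.1149 intr=17.6751 cont=21.2736 V=21.2736[hold]; j=2 S=115.1900 intr=0.0000 cont=7.0695 V=7.0695[hold]; j=3 S=167.7148 intr=0.0000 cont=1.1940 V=1.1940[hold]; j=4 S=244.1900 intr=0.0000 cont=0.0385 V=0.0385[hold]  S*(4)=54.3378
k=3: j=0 S=65.5662 intr=31.2238 cont=31.3450 V=31.3450[hold]; j=1 S=95.4633 intr=1.3267 cont=13.9464 V=13.9464[hold]; j=2 S=138.9930 intr=0.0000 cont=4.0680 V=4.0680[hold]; j=3 S=202.3716 intr=0.0000 cont=0.6070 V=0.6070[hold]  S*(3)=-
k=2: j=0 S=79.1149 intr=17.6751 cont=22.2802 V=22.2802[hold]; j=1 S=115.1900 intr=0.0000 cont=8.8651 V=8.8651[hold]; j=2 S=167.7148 intr=0.0000 cont=2.3016 V=2.3016[hold]  S*(2)=-
k=1: j=0 S=95.4633 intr=1.3267 cont=15.3228 V=15.3228[hold]; j=1 S=138.9930 intr=0.0000 cont=5.4957 V=5.4957[hold]  S*(1)=-
k=0: j=0 S=115.1900 intr=0.0000 cont=10.2432 V=10.2432[hold]  S*(0)=-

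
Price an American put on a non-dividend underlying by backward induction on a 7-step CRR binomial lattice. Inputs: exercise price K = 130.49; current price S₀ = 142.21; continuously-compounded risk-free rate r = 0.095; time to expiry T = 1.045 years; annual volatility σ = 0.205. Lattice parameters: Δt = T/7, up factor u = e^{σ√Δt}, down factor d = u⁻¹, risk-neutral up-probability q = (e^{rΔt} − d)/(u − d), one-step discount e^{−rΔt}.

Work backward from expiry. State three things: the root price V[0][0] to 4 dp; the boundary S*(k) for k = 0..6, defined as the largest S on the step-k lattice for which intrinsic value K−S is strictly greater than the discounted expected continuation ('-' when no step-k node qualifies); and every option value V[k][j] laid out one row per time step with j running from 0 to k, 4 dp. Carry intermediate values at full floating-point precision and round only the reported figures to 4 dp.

Δt=0.14929  u=1.08243  d=0.92385  q=0.57028  discount=0.98592
step 7 (expiry): payoffs max(K−S,0) = 48.8061 34.7850 18.3572 0.0000 0.0000 0.0000 0.0000 0.0000
step 6: (k=6,j=0): S=88.4169, (K−S)⁺=42.0731, hold=40.2355 ⇒ V=42.0731 exercise | (k=6,j=1): S=103.5938, (K−S)⁺=26.8962, hold=25.0587 ⇒ V=26.8962 exercise | (k=6,j=2): S=121.3757, (K−S)⁺=9.1143, hold=7.7774 ⇒ V=9.1143 exercise | (k=6,j=3): S=142.2100, (K−S)⁺=0.0000, hold=0.0000 ⇒ V=0.0000 continue | (k=6,j=4): S=166.6205, (K−S)⁺=0.0000, hold=0.0000 ⇒ V=0.0000 continue | (k=6,j=5): S=195.2210, (K−S)⁺=0.0000, hold=0.0000 ⇒ V=0.0000 continue | (k=6,j=6): S=228.7309, (K−S)⁺=0.0000, hold=0.0000 ⇒ V=0.0000 continue  boundary S*=121.3757
step 5: (k=5,j=0): S=95.7050, (K−S)⁺=34.7850, hold=32.9475 ⇒ V=34.7850 exercise | (k=5,j=1): S=112.1328, (K−S)⁺=18.3572, hold=16.5196 ⇒ V=18.3572 exercise | (k=5,j=2): S=131.3805, (K−S)⁺=0.0000, hold=3.8614 ⇒ V=3.8614 continue | (k=5,j=3): S=153.9321, (K−S)⁺=0.0000, hold=0.0000 ⇒ V=0.0000 continue | (k=5,j=4): S=180.3547, (K−S)⁺=0.0000, hold=0.0000 ⇒ V=0.0000 continue | (k=5,j=5): S=211.3128, (K−S)⁺=0.0000, hold=0.0000 ⇒ V=0.0000 continue  boundary S*=112.1328
step 4: (k=4,j=0): S=103.5938, (K−S)⁺=26.8962, hold=25.0587 ⇒ V=26.8962 exercise | (k=4,j=1): S=121.3757, (K−S)⁺=9.1143, hold=9.9485 ⇒ V=9.9485 continue | (k=4,j=2): S=142.2100, (K−S)⁺=0.0000, hold=1.6360 ⇒ V=1.6360 continue | (k=4,j=3): S=166.6205, (K−S)⁺=0.0000, hold=0.0000 ⇒ V=0.0000 continue | (k=4,j=4): S=195.2210, (K−S)⁺=0.0000, hold=0.0000 ⇒ V=0.0000 continue  boundary S*=103.5938
step 3: (k=3,j=0): S=112.1328, (K−S)⁺=18.3572, hold=16.9886 ⇒ V=18.3572 exercise | (k=3,j=1): S=131.3805, (K−S)⁺=0.0000, hold=5.1347 ⇒ V=5.1347 continue | (k=3,j=2): S=153.9321, (K−S)⁺=0.0000, hold=0.6931 ⇒ V=0.6931 continue | (k=3,j=3): S=180.3547, (K−S)⁺=0.0000, hold=0.0000 ⇒ V=0.0000 continue  boundary S*=112.1328
step 2: (k=2,j=0): S=121.3757, (K−S)⁺=9.1143, hold=10.6644 ⇒ V=10.6644 continue | (k=2,j=1): S=142.2100, (K−S)⁺=0.0000, hold=2.5651 ⇒ V=2.5651 continue | (k=2,j=2): S=166.6205, (K−S)⁺=0.0000, hold=0.2937 ⇒ V=0.2937 continue  boundary S*=-
step 1: (k=1,j=0): S=131.3805, (K−S)⁺=0.0000, hold=5.9604 ⇒ V=5.9604 continue | (k=1,j=1): S=153.9321, (K−S)⁺=0.0000, hold=1.2519 ⇒ V=1.2519 continue  boundary S*=-
step 0: (k=0,j=0): S=142.2100, (K−S)⁺=0.0000, hold=3.2291 ⇒ V=3.2291 continue  boundary S*=-

price = 3.2291
boundary = - - - 112.1328 103.5938 112.1328 121.3757
tree:
3.2291
5.9604 1.2519
10.6644 2.5651 0.2937
18.3572 5.1347 0.6931 0.0000
26.8962 9.9485 1.6360 0.0000 0.0000
34.7850 18.3572 3.8614 0.0000 0.0000 0.0000
42.0731 26.8962 9.1143 0.0000 0.0000 0.0000 0.0000
48.8061 34.7850 18.3572 0.0000 0.0000 0.0000 0.0000 0.0000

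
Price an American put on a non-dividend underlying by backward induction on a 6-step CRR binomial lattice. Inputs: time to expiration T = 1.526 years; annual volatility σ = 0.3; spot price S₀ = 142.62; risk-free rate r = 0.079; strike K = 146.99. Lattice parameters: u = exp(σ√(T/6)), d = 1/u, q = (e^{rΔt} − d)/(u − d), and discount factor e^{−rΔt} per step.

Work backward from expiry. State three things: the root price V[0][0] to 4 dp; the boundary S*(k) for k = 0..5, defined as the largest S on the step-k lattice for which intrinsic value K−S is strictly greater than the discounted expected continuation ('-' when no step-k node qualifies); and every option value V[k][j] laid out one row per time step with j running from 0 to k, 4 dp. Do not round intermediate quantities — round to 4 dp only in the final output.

Δt=0.25433, u=1.16334, d=0.85959, q=0.52907, disc=e^(-rΔt)=0.98011
k=6 terminal: V=max(K-S,0) → 89.4536 69.1227 41.6077 4.3700 0.0000 0.0000 0.0000
k=5: j=0 S=66.9343 intr=80.0557 cont=77.1318 V=80.0557[EX]; j=1 S=90.5861 intr=56.4039 cont=53.4800 V=56.4039[EX]; j=2 S=122.5954 intr=24.3946 cont=21.4707 V=24.3946[EX]; j=3 S=165.9154 intr=0.0000 cont=2.0170 V=2.0170[hold]; j=4 S=224.5429 intr=0.0000 cont=0.0000 V=0.0000[hold]; j=5 S=303.8870 intr=0.0000 cont=0.0000 V=0.0000[hold]  S*(5)=122.5954
k=4: j=0 S=77.8673 intr=69.1227 cont=66.1988 V=69.1227[EX]; j=1 S=105.3823 intr=41.6077 cont=38.6838 V=41.6077[EX]; j=2 S=142.6200 intr=4.3700 cont=12.3057 V=12.3057[hold]; j=3 S=193.0159 intr=0.0000 cont=0.9310 V=0.9310[hold]; j=4 S=261.2196 intr=0.0000 cont=0.0000 V=0.0000[hold]  S*(4)=105.3823
k=3: j=0 S=90.5861 intr=56.4039 cont=53.4800 V=56.4039[EX]; j=1 S=122.5954 intr=24.3946 cont=25.5857 V=25.5857[hold]; j=2 S=165.9154 intr=0.0000 cont=6.1626 V=6.1626[hold]; j=3 S=224.5429 intr=0.0000 cont=0.4297 V=0.4297[hold]  S*(3)=90.5861
k=2: j=0 S=105.3823 intr=41.6077 cont=39.3014 V=41.6077[EX]; j=1 S=142.6200 intr=4.3700 cont=15.0051 V=15.0051[hold]; j=2 S=193.0159 intr=0.0000 cont=3.0673 V=3.0673[hold]  S*(2)=105.3823
k=1: j=0 S=122.5954 intr=24.3946 cont=26.9855 V=26.9855[hold]; j=1 S=165.9154 intr=0.0000 cont=8.5164 V=8.5164[hold]  S*(1)=-
k=0: j=0 S=142.6200 intr=4.3700 cont=16.8717 V=16.8717[hold]  S*(0)=-

price = 16.8717
boundary = - - 105.3823 90.5861 105.3823 122.5954
tree:
16.8717
26.9855 8.5164
41.6077 15.0051 3.0673
56.4039 25.5857 6.1626 0.4297
69.1227 41.6077 12.3057 0.9310 0.0000
80.0557 56.4039 24.3946 2.0170 0.0000 0.0000
89.4536 69.1227 41.6077 4.3700 0.0000 0.0000 0.0000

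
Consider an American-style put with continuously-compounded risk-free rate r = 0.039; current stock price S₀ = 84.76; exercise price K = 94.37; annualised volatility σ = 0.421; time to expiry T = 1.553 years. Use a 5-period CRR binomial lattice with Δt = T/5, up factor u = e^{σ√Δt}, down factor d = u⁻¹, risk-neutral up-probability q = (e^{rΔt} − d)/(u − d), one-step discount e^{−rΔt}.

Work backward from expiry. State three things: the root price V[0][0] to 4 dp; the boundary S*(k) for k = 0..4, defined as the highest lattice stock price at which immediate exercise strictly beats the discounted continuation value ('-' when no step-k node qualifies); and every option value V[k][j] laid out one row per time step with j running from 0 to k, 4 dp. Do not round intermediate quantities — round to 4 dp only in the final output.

price = 21.2644
boundary = - - 53.0144 41.9272 53.0144
tree:
21.2644
30.2786 11.5450
41.3556 18.4433 3.9838
52.4428 28.4051 7.5703 0.0000
61.2113 41.3556 14.3856 0.0000 0.0000
68.1460 52.4428 27.3364 0.0000 0.0000 0.0000

Δt=0.31060, u=1.26444, d=0.79086, q=0.46734, disc=e^(-rΔt)=0.98796
k=5 terminal: V=max(K-S,0) → 68.1460 52.4428 27.3364 0.0000 0.0000 0.0000
k=4: j=0 S=33.1587 intr=61.2113 cont=60.0750 V=61.2113[EX]; j=1 S=53.0144 intr=41.3556 cont=40.2193 V=41.3556[EX]; j=2 S=84.7600 intr=9.6100 cont=14.3856 V=14.3856[hold]; j=3 S=135.5151 intr=0.0000 cont=0.0000 V=0.0000[hold]; j=4 S=216.6628 intr=0.0000 cont=0.0000 V=0.0000[hold]  S*(4)=53.0144
k=3: j=0 S=41.9272 intr=52.4428 cont=51.3065 V=52.4428[EX]; j=1 S=67.0336 intr=27.3364 cont=28.4051 V=28.4051[hold]; j=2 S=107.1740 intr=0.0000 cont=7.5703 V=7.5703[hold]; j=3 S=171.3507 intr=0.0000 cont=0.0000 V=0.0000[hold]  S*(3)=41.9272
k=2: j=0 S=53.0144 intr=41.3556 cont=40.7127 V=41.3556[EX]; j=1 S=84.7600 intr=9.6100 cont=18.4433 V=18.4433[hold]; j=2 S=135.5151 intr=0.0000 cont=3.9838 V=3.9838[hold]  S*(2)=53.0144
k=1: j=0 S=67.0336 intr=27.3364 cont=30.2786 V=30.2786[hold]; j=1 S=107.1740 intr=0.0000 cont=11.5450 V=11.5450[hold]  S*(1)=-
k=0: j=0 S=84.7600 intr=9.6100 cont=21.2644 V=21.2644[hold]  S*(0)=-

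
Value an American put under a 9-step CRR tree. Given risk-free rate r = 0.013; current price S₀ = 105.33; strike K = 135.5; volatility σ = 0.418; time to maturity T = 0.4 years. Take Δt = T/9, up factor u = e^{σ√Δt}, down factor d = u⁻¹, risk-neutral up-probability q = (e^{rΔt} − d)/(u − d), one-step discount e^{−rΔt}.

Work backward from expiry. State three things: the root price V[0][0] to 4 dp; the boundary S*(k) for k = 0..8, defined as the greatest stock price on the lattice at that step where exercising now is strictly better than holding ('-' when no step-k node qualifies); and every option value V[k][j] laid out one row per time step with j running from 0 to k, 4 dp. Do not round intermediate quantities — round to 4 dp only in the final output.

Δt=0.04444, u=1.09212, d=0.91565, q=0.48126, disc=e^(-rΔt)=0.99942
k=9 terminal: V=max(K-S,0) → 87.8445 78.6598 67.7051 54.6390 39.0547 20.4668 0.0000 0.0000 0.0000 0.0000
k=8: j=0 S=52.0456 intr=83.4544 cont=83.3761 V=83.4544[EX]; j=1 S=62.0764 intr=73.4236 cont=73.3454 V=73.4236[EX]; j=2 S=74.0403 intr=61.4597 cont=61.3814 V=61.4597[EX]; j=3 S=88.3101 intr=47.1899 cont=47.1117 V=47.1899[EX]; j=4 S=105.3300 intr=30.1700 cont=30.0917 V=30.1700[EX]; j=5 S=125.6302 intr=9.8698 cont=10.6109 V=10.6109[hold]; j=6 S=149.8428 intr=0.0000 cont=0.0000 V=0.0000[hold]; j=7 S=178.7219 intr=0.0000 cont=0.0000 V=0.0000[hold]; j=8 S=213.1669 intr=0.0000 cont=0.0000 V=0.0000[hold]  S*(8)=105.3300
k=7: j=0 S=56.8402 intr=78.6598 cont=78.5816 V=78.6598[EX]; j=1 S=67.7949 intr=67.7051 cont=67.6268 V=67.7051[EX]; j=2 S=80.8610 intr=54.6390 cont=54.5607 V=54.6390[EX]; j=3 S=96.4453 intr=39.0547 cont=38.9764 V=39.0547[EX]; j=4 S=115.0332 intr=20.4668 cont=20.7450 V=20.7450[hold]; j=5 S=137.2034 intr=0.0000 cont=5.5011 V=5.5011[hold]; j=6 S=163.6466 intr=0.0000 cont=0.0000 V=0.0000[hold]; j=7 S=195.1861 intr=0.0000 cont=0.0000 V=0.0000[hold]  S*(7)=96.4453
k=6: j=0 S=62.0764 intr=73.4236 cont=73.3454 V=73.4236[EX]; j=1 S=74.0403 intr=61.4597 cont=61.3814 V=61.4597[EX]; j=2 S=88.3101 intr=47.1899 cont=47.1117 V=47.1899[EX]; j=3 S=105.3300 intr=30.1700 cont=30.2255 V=30.2255[hold]; j=4 S=125.6302 intr=9.8698 cont=13.4010 V=13.4010[hold]; j=5 S=149.8428 intr=0.0000 cont=2.8520 V=2.8520[hold]; j=6 S=178.7219 intr=0.0000 cont=0.0000 V=0.0000[hold]  S*(6)=88.3101
k=5: j=0 S=67.7949 intr=67.7051 cont=67.6268 V=67.7051[EX]; j=1 S=80.8610 intr=54.6390 cont=54.5607 V=54.6390[EX]; j=2 S=96.4453 intr=39.0547 cont=39.0031 V=39.0547[EX]; j=3 S=115.0332 intr=20.4668 cont=22.1158 V=22.1158[hold]; j=4 S=137.2034 intr=0.0000 cont=8.3194 V=8.3194[hold]; j=5 S=163.6466 intr=0.0000 cont=1.4786 V=1.4786[hold]  S*(5)=96.4453
k=4: j=0 S=74.0403 intr=61.4597 cont=61.3814 V=61.4597[EX]; j=1 S=88.3101 intr=47.1899 cont=47.1117 V=47.1899[EX]; j=2 S=105.3300 intr=30.1700 cont=30.8848 V=30.8848[hold]; j=3 S=125.6302 intr=9.8698 cont=15.4672 V=15.4672[hold]; j=4 S=149.8428 intr=0.0000 cont=5.0243 V=5.0243[hold]  S*(4)=88.3101
k=3: j=0 S=80.8610 intr=54.6390 cont=54.5607 V=54.6390[EX]; j=1 S=96.4453 intr=39.0547 cont=39.3202 V=39.3202[hold]; j=2 S=115.0332 intr=20.4668 cont=23.4514 V=23.4514[hold]; j=3 S=137.2034 intr=0.0000 cont=10.4354 V=10.4354[hold]  S*(3)=80.8610
k=2: j=0 S=88.3101 intr=47.1899 cont=47.2394 V=47.2394[hold]; j=1 S=105.3300 intr=30.1700 cont=31.6649 V=31.6649[hold]; j=2 S=125.6302 intr=9.8698 cont=17.1774 V=17.1774[hold]  S*(2)=-
k=1: j=0 S=96.4453 intr=39.0547 cont=39.7211 V=39.7211[hold]; j=1 S=115.0332 intr=20.4668 cont=24.6784 V=24.6784[hold]  S*(1)=-
k=0: j=0 S=105.3300 intr=30.1700 cont=32.4629 V=32.4629[hold]  S*(0)=-

price = 32.4629
boundary = - - - 80.8610 88.3101 96.4453 88.3101 96.4453 105.3300
tree:
32.4629
39.7211 24.6784
47.2394 31.6649 17.1774
54.6390 39.3202 23.4514 10.4354
61.4597 47.1899 30.8848 15.4672 5.0243
67.7051 54.6390 39.0547 22.1158 8.3194 1.4786
73.4236 61.4597 47.1899 30.2255 13.4010 2.8520 0.0000
78.6598 67.7051 54.6390 39.0547 20.7450 5.5011 0.0000 0.0000
83.4544 73.4236 61.4597 47.1899 30.1700 10.6109 0.0000 0.0000 0.0000
87.8445 78.6598 67.7051 54.6390 39.0547 20.4668 0.0000 0.0000 0.0000 0.0000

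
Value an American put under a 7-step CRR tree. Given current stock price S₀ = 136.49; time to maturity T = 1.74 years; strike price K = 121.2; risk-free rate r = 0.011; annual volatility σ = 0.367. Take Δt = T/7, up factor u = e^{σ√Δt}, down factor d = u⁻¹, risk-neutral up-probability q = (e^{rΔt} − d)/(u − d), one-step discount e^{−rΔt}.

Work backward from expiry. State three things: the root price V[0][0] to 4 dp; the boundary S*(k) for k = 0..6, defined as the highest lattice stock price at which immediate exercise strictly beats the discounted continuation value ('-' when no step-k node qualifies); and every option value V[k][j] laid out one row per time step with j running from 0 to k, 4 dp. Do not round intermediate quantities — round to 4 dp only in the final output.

params: Δt=0.24857 u=1.20078 d=0.83279 q=0.46182 e^(-rΔt)=0.99727
t_7 payoffs: 83.2820 66.5266 42.3674 7.5326 0.0000 0.0000 0.0000 0.0000
t_6: node(6,0) S=45.5314 payoff=75.6686 vs cont=75.3377 → 75.6686 [stop]  node(6,1) S=65.6509 payoff=55.5491 vs cont=55.2181 → 55.5491 [stop]  node(6,2) S=94.6609 payoff=26.5391 vs cont=26.2081 → 26.5391 [stop]  node(6,3) S=136.4900 payoff=0.0000 vs cont=4.0428 → 4.0428 [wait]  node(6,4) S=196.8026 payoff=0.0000 vs cont=0.0000 → 0.0000 [wait]  node(6,5) S=283.7664 payoff=0.0000 vs cont=0.0000 → 0.0000 [wait]  node(6,6) S=409.1579 payoff=0.0000 vs cont=0.0000 → 0.0000 [wait]  ⇒ S*(6)=94.6609
t_5: node(5,0) S=54.6734 payoff=66.5266 vs cont=66.1957 → 66.5266 [stop]  node(5,1) S=78.8326 payoff=42.3674 vs cont=42.0365 → 42.3674 [stop]  node(5,2) S=113.6674 payoff=7.5326 vs cont=16.1057 → 16.1057 [wait]  node(5,3) S=163.8951 payoff=0.0000 vs cont=2.1698 → 2.1698 [wait]  node(5,4) S=236.3175 payoff=0.0000 vs cont=0.0000 → 0.0000 [wait]  node(5,5) S=340.7422 payoff=0.0000 vs cont=0.0000 → 0.0000 [wait]  ⇒ S*(5)=78.8326
t_4: node(4,0) S=65.6509 payoff=55.5491 vs cont=55.2181 → 55.5491 [stop]  node(4,1) S=94.6609 payoff=26.5391 vs cont=30.1565 → 30.1565 [wait]  node(4,2) S=136.4900 payoff=0.0000 vs cont=9.6433 → 9.6433 [wait]  node(4,3) S=196.8026 payoff=0.0000 vs cont=1.1645 → 1.1645 [wait]  node(4,4) S=283.7664 payoff=0.0000 vs cont=0.0000 → 0.0000 [wait]  ⇒ S*(4)=65.6509
t_3: node(3,0) S=78.8326 payoff=42.3674 vs cont=43.7025 → 43.7025 [wait]  node(3,1) S=113.6674 payoff=7.5326 vs cont=20.6266 → 20.6266 [wait]  node(3,2) S=163.8951 payoff=0.0000 vs cont=5.7120 → 5.7120 [wait]  node(3,3) S=236.3175 payoff=0.0000 vs cont=0.6250 → 0.6250 [wait]  ⇒ S*(3)=-
t_2: node(2,0) S=94.6609 payoff=26.5391 vs cont=32.9553 → 32.9553 [wait]  node(2,1) S=136.4900 payoff=0.0000 vs cont=13.7012 → 13.7012 [wait]  node(2,2) S=196.8026 payoff=0.0000 vs cont=3.3535 → 3.3535 [wait]  ⇒ S*(2)=-
t_1: node(1,0) S=113.6674 payoff=7.5326 vs cont=23.9976 → 23.9976 [wait]  node(1,1) S=163.8951 payoff=0.0000 vs cont=8.8980 → 8.8980 [wait]  ⇒ S*(1)=-
t_0: node(0,0) S=136.4900 payoff=0.0000 vs cont=16.9777 → 16.9777 [wait]  ⇒ S*(0)=-

price = 16.9777
boundary = - - - - 65.6509 78.8326 94.6609
tree:
16.9777
23.9976 8.8980
32.9553 13.7012 3.3535
43.7025 20.6266 5.7120 0.6250
55.5491 30.1565 9.6433 1.1645 0.0000
66.5266 42.3674 16.1057 2.1698 0.0000 0.0000
75.6686 55.5491 26.5391 4.0428 0.0000 0.0000 0.0000
83.2820 66.5266 42.3674 7.5326 0.0000 0.0000 0.0000 0.0000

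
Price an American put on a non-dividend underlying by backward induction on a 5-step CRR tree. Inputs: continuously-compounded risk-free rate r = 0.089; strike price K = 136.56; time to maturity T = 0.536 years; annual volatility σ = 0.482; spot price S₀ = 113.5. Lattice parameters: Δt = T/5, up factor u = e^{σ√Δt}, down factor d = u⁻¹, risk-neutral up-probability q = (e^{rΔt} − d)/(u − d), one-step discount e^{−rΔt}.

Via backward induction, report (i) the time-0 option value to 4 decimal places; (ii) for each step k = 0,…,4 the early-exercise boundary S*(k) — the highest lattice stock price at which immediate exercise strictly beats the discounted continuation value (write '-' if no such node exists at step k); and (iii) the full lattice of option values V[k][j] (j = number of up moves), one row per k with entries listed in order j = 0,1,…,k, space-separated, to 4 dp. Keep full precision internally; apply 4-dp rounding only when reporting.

params: Δt=0.10720 u=1.17095 d=0.85401 q=0.49088 e^(-rΔt)=0.99050
t_5 payoffs: 85.0006 65.8659 39.6300 3.6574 0.0000 0.0000
t_4: node(4,0) S=60.3734 payoff=76.1866 vs cont=74.8899 → 76.1866 [stop]  node(4,1) S=82.7791 payoff=53.7809 vs cont=52.4842 → 53.7809 [stop]  node(4,2) S=113.5000 payoff=23.0600 vs cont=21.7633 → 23.0600 [stop]  node(4,3) S=155.6220 payoff=0.0000 vs cont=1.8444 → 1.8444 [wait]  node(4,4) S=213.3763 payoff=0.0000 vs cont=0.0000 → 0.0000 [wait]  ⇒ S*(4)=113.5000
t_3: node(3,0) S=70.6941 payoff=65.8659 vs cont=64.5692 → 65.8659 [stop]  node(3,1) S=96.9300 payoff=39.6300 vs cont=38.3333 → 39.6300 [stop]  node(3,2) S=132.9026 payoff=3.6574 vs cont=12.5257 → 12.5257 [wait]  node(3,3) S=182.2253 payoff=0.0000 vs cont=0.9301 → 0.9301 [wait]  ⇒ S*(3)=96.9300
t_2: node(2,0) S=82.7791 payoff=53.7809 vs cont=52.4842 → 53.7809 [stop]  node(2,1) S=113.5000 payoff=23.0600 vs cont=26.0752 → 26.0752 [wait]  node(2,2) S=155.6220 payoff=0.0000 vs cont=6.7688 → 6.7688 [wait]  ⇒ S*(2)=82.7791
t_1: node(1,0) S=96.9300 payoff=39.6300 vs cont=39.7993 → 39.7993 [wait]  node(1,1) S=132.9026 payoff=3.6574 vs cont=16.4406 → 16.4406 [wait]  ⇒ S*(1)=-
t_0: node(0,0) S=113.5000 payoff=23.0600 vs cont=28.0641 → 28.0641 [wait]  ⇒ S*(0)=-

price = 28.0641
boundary = - - 82.7791 96.9300 113.5000
tree:
28.0641
39.7993 16.4406
53.7809 26.0752 6.7688
65.8659 39.6300 12.5257 0.9301
76.1866 53.7809 23.0600 1.8444 0.0000
85.0006 65.8659 39.6300 3.6574 0.0000 0.0000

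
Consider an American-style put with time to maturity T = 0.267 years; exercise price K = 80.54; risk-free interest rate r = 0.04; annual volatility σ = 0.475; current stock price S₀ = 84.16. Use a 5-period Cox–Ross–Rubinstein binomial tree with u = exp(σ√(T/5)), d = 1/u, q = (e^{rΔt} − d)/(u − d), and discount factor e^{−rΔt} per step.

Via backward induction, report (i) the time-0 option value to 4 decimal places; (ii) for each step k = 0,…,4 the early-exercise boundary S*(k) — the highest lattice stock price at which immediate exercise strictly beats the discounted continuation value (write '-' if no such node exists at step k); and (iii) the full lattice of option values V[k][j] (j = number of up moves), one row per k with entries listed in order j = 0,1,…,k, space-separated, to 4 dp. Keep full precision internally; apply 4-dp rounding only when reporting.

price = 6.3201
boundary = - - - 60.5473 67.5717
tree:
6.3201
9.6176 2.8087
14.1659 4.7782 0.7071
19.9927 7.9744 1.3687 0.0000
26.2869 12.9683 2.6495 0.0000 0.0000
31.9268 19.9927 5.1289 0.0000 0.0000 0.0000

Δt=0.05340  u=1.11602  d=0.89604  q=0.48231  discount=0.99787
step 5 (expiry): payoffs max(K−S,0) = 31.9268 19.9927 5.1289 0.0000 0.0000 0.0000
step 4: (k=4,j=0): S=54.2531, (K−S)⁺=26.2869, hold=26.1151 ⇒ V=26.2869 exercise | (k=4,j=1): S=67.5717, (K−S)⁺=12.9683, hold=12.7964 ⇒ V=12.9683 exercise | (k=4,j=2): S=84.1600, (K−S)⁺=0.0000, hold=2.6495 ⇒ V=2.6495 continue | (k=4,j=3): S=104.8206, (K−S)⁺=0.0000, hold=0.0000 ⇒ V=0.0000 continue | (k=4,j=4): S=130.5531, (K−S)⁺=0.0000, hold=0.0000 ⇒ V=0.0000 continue  boundary S*=67.5717
step 3: (k=3,j=0): S=60.5473, (K−S)⁺=19.9927, hold=19.8209 ⇒ V=19.9927 exercise | (k=3,j=1): S=75.4111, (K−S)⁺=5.1289, hold=7.9744 ⇒ V=7.9744 continue | (k=3,j=2): S=93.9239, (K−S)⁺=0.0000, hold=1.3687 ⇒ V=1.3687 continue | (k=3,j=3): S=116.9814, (K−S)⁺=0.0000, hold=0.0000 ⇒ V=0.0000 continue  boundary S*=60.5473
step 2: (k=2,j=0): S=67.5717, (K−S)⁺=12.9683, hold=14.1659 ⇒ V=14.1659 continue | (k=2,j=1): S=84.1600, (K−S)⁺=0.0000, hold=4.7782 ⇒ V=4.7782 continue | (k=2,j=2): S=104.8206, (K−S)⁺=0.0000, hold=0.7071 ⇒ V=0.7071 continue  boundary S*=-
step 1: (k=1,j=0): S=75.4111, (K−S)⁺=5.1289, hold=9.6176 ⇒ V=9.6176 continue | (k=1,j=1): S=93.9239, (K−S)⁺=0.0000, hold=2.8087 ⇒ V=2.8087 continue  boundary S*=-
step 0: (k=0,j=0): S=84.1600, (K−S)⁺=0.0000, hold=6.3201 ⇒ V=6.3201 continue  boundary S*=-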